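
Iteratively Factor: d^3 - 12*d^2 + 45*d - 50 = (d - 5)*(d^2 - 7*d + 10) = (d - 5)^2*(d - 2)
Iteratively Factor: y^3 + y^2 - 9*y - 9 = (y + 3)*(y^2 - 2*y - 3) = (y + 1)*(y + 3)*(y - 3)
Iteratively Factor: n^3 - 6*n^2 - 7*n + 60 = (n + 3)*(n^2 - 9*n + 20) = (n - 4)*(n + 3)*(n - 5)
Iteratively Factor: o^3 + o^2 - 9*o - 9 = (o + 3)*(o^2 - 2*o - 3) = (o - 3)*(o + 3)*(o + 1)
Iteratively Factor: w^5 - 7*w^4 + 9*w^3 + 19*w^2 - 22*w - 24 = (w - 2)*(w^4 - 5*w^3 - w^2 + 17*w + 12) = (w - 2)*(w + 1)*(w^3 - 6*w^2 + 5*w + 12) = (w - 4)*(w - 2)*(w + 1)*(w^2 - 2*w - 3) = (w - 4)*(w - 3)*(w - 2)*(w + 1)*(w + 1)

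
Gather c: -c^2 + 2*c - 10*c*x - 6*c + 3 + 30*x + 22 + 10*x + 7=-c^2 + c*(-10*x - 4) + 40*x + 32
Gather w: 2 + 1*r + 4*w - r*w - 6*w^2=r - 6*w^2 + w*(4 - r) + 2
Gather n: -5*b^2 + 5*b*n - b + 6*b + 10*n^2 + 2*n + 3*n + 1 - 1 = -5*b^2 + 5*b + 10*n^2 + n*(5*b + 5)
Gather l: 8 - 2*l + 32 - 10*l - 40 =-12*l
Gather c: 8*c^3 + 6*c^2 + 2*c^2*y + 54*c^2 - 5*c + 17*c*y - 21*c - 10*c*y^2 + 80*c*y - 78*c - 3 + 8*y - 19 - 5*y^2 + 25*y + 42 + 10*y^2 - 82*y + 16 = 8*c^3 + c^2*(2*y + 60) + c*(-10*y^2 + 97*y - 104) + 5*y^2 - 49*y + 36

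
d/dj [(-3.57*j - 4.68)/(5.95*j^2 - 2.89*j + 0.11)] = (21.2415*j^2 + 55.692*j - 13.9179)/(35.4025*j^4 - 34.391*j^3 + 9.6611*j^2 - 0.6358*j + 0.0121)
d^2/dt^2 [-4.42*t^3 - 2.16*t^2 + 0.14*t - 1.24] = -26.52*t - 4.32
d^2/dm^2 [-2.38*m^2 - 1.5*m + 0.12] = -4.76000000000000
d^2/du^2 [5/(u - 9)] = 10/(u - 9)^3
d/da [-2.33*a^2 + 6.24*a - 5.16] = 6.24 - 4.66*a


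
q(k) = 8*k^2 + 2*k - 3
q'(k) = 16*k + 2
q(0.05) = -2.88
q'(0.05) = 2.80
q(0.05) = -2.88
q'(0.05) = 2.80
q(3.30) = 90.72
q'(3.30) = 54.80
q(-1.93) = 22.94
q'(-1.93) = -28.88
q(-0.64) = -1.00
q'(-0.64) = -8.24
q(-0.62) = -1.16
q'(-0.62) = -7.92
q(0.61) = 1.20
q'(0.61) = 11.76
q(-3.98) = 115.76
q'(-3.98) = -61.68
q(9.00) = 663.00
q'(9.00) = 146.00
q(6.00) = 297.00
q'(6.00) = 98.00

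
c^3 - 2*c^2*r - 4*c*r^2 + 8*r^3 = (c - 2*r)^2*(c + 2*r)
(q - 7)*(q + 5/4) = q^2 - 23*q/4 - 35/4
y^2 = y^2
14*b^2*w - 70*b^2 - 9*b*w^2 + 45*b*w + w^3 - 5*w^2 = (-7*b + w)*(-2*b + w)*(w - 5)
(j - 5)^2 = j^2 - 10*j + 25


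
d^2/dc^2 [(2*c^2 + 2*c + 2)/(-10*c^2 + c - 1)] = 4*(-110*c^3 - 270*c^2 + 60*c + 7)/(1000*c^6 - 300*c^5 + 330*c^4 - 61*c^3 + 33*c^2 - 3*c + 1)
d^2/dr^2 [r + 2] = 0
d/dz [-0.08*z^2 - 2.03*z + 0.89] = -0.16*z - 2.03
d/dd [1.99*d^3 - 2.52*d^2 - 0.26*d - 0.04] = 5.97*d^2 - 5.04*d - 0.26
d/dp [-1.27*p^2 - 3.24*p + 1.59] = -2.54*p - 3.24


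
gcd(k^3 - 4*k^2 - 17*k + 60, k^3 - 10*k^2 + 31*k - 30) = k^2 - 8*k + 15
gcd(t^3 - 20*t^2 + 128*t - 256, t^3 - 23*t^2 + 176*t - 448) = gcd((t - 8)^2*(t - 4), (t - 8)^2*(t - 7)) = t^2 - 16*t + 64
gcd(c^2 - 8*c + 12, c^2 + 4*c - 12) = c - 2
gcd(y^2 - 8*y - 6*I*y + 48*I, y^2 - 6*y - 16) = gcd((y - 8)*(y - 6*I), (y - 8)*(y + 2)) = y - 8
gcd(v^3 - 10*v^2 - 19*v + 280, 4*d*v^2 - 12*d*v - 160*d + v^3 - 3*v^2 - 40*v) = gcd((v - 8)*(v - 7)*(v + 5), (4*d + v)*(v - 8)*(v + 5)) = v^2 - 3*v - 40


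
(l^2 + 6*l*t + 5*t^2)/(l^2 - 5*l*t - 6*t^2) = (-l - 5*t)/(-l + 6*t)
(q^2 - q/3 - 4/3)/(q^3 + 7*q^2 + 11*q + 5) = (q - 4/3)/(q^2 + 6*q + 5)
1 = 1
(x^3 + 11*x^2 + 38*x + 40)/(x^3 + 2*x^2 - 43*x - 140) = (x + 2)/(x - 7)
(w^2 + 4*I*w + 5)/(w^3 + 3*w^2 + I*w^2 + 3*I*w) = (w^2 + 4*I*w + 5)/(w*(w^2 + w*(3 + I) + 3*I))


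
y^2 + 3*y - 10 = (y - 2)*(y + 5)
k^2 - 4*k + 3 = (k - 3)*(k - 1)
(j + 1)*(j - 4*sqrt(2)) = j^2 - 4*sqrt(2)*j + j - 4*sqrt(2)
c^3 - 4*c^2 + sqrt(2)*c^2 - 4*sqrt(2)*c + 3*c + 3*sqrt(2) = (c - 3)*(c - 1)*(c + sqrt(2))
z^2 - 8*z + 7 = (z - 7)*(z - 1)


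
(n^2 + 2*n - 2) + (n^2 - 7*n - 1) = 2*n^2 - 5*n - 3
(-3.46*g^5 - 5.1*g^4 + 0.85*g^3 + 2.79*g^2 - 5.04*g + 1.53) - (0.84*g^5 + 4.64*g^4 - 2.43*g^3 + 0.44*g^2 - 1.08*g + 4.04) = -4.3*g^5 - 9.74*g^4 + 3.28*g^3 + 2.35*g^2 - 3.96*g - 2.51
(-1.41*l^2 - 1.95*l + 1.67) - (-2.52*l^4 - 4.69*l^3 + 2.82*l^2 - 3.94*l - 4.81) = 2.52*l^4 + 4.69*l^3 - 4.23*l^2 + 1.99*l + 6.48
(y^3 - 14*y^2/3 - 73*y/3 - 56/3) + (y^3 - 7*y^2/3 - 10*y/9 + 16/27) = 2*y^3 - 7*y^2 - 229*y/9 - 488/27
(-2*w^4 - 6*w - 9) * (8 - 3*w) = 6*w^5 - 16*w^4 + 18*w^2 - 21*w - 72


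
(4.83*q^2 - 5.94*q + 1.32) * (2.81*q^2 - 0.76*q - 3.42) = 13.5723*q^4 - 20.3622*q^3 - 8.295*q^2 + 19.3116*q - 4.5144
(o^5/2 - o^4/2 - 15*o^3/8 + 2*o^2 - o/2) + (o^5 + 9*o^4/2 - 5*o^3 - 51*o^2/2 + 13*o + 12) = 3*o^5/2 + 4*o^4 - 55*o^3/8 - 47*o^2/2 + 25*o/2 + 12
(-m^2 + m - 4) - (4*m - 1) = -m^2 - 3*m - 3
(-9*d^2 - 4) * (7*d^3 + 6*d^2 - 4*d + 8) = -63*d^5 - 54*d^4 + 8*d^3 - 96*d^2 + 16*d - 32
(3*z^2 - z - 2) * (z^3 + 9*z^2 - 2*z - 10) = 3*z^5 + 26*z^4 - 17*z^3 - 46*z^2 + 14*z + 20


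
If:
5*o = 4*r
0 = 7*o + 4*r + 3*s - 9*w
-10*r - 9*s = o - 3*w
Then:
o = 16*w/15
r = 4*w/3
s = -19*w/15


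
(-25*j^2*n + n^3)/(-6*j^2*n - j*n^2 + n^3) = (25*j^2 - n^2)/(6*j^2 + j*n - n^2)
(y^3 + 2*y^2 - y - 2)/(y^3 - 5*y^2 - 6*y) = (y^2 + y - 2)/(y*(y - 6))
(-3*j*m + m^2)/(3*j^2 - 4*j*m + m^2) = -m/(j - m)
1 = 1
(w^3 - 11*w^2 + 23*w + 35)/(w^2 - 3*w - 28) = (w^2 - 4*w - 5)/(w + 4)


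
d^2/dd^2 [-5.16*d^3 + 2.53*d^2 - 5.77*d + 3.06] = 5.06 - 30.96*d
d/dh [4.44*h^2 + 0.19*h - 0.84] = 8.88*h + 0.19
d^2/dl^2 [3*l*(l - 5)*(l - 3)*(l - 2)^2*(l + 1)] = 90*l^4 - 660*l^3 + 1404*l^2 - 738*l - 192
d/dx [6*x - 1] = 6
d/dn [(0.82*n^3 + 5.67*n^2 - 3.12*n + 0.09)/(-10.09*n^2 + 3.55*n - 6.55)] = (-8.2738*n^4 + 5.822*n^3 - 27.4653*n^2 - 72.4608*n + 20.1165)/(101.8081*n^4 - 71.639*n^3 + 144.7815*n^2 - 46.505*n + 42.9025)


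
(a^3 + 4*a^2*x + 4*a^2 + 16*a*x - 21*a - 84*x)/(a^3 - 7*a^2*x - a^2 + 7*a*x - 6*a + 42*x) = (-a^2 - 4*a*x - 7*a - 28*x)/(-a^2 + 7*a*x - 2*a + 14*x)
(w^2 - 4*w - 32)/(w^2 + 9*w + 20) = (w - 8)/(w + 5)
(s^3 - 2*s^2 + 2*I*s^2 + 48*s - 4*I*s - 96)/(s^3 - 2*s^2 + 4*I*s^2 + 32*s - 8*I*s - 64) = (s - 6*I)/(s - 4*I)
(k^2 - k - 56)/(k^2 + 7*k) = (k - 8)/k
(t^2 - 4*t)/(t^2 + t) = (t - 4)/(t + 1)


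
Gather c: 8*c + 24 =8*c + 24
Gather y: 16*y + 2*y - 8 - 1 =18*y - 9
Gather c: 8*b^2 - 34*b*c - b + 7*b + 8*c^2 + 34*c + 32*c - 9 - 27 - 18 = 8*b^2 + 6*b + 8*c^2 + c*(66 - 34*b) - 54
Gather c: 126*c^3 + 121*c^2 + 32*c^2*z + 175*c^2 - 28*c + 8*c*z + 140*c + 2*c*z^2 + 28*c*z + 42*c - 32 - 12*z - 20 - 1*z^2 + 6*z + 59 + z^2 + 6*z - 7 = 126*c^3 + c^2*(32*z + 296) + c*(2*z^2 + 36*z + 154)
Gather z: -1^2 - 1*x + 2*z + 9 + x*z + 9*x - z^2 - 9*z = 8*x - z^2 + z*(x - 7) + 8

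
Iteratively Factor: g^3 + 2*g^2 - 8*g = (g - 2)*(g^2 + 4*g) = (g - 2)*(g + 4)*(g)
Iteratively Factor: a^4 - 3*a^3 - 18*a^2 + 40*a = (a - 5)*(a^3 + 2*a^2 - 8*a) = (a - 5)*(a + 4)*(a^2 - 2*a) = (a - 5)*(a - 2)*(a + 4)*(a)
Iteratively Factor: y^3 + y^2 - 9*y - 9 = (y + 3)*(y^2 - 2*y - 3) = (y - 3)*(y + 3)*(y + 1)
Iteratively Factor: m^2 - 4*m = (m - 4)*(m)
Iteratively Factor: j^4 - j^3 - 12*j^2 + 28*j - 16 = (j - 1)*(j^3 - 12*j + 16) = (j - 2)*(j - 1)*(j^2 + 2*j - 8) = (j - 2)*(j - 1)*(j + 4)*(j - 2)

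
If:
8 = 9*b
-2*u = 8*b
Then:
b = 8/9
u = -32/9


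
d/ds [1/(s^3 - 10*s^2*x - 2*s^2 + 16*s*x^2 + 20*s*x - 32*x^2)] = (-3*s^2 + 20*s*x + 4*s - 16*x^2 - 20*x)/(s^3 - 10*s^2*x - 2*s^2 + 16*s*x^2 + 20*s*x - 32*x^2)^2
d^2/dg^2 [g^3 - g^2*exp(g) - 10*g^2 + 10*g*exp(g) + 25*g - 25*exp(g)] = -g^2*exp(g) + 6*g*exp(g) + 6*g - 7*exp(g) - 20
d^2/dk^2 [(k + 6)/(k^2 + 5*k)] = 2*(k^3 + 18*k^2 + 90*k + 150)/(k^3*(k^3 + 15*k^2 + 75*k + 125))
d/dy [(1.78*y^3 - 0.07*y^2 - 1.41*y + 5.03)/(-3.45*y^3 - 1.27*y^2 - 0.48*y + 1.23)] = (-2.5021*y^4 - 11.4378*y^3 + 56.8716*y^2 + 12.604*y + 0.6801)/(11.9025*y^6 + 8.763*y^5 + 4.9249*y^4 - 7.2678*y^3 - 2.8938*y^2 - 1.1808*y + 1.5129)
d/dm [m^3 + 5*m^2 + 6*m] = 3*m^2 + 10*m + 6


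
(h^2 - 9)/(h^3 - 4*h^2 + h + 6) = (h + 3)/(h^2 - h - 2)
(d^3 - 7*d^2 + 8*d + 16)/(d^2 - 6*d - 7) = (d^2 - 8*d + 16)/(d - 7)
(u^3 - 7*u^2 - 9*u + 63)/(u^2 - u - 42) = (u^2 - 9)/(u + 6)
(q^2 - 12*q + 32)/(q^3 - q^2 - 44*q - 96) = (q - 4)/(q^2 + 7*q + 12)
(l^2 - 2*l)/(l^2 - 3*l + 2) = l/(l - 1)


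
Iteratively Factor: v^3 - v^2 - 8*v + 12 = (v - 2)*(v^2 + v - 6) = (v - 2)^2*(v + 3)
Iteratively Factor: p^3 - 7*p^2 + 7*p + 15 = (p - 3)*(p^2 - 4*p - 5) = (p - 5)*(p - 3)*(p + 1)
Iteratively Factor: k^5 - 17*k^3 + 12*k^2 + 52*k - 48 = (k - 3)*(k^4 + 3*k^3 - 8*k^2 - 12*k + 16) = (k - 3)*(k + 4)*(k^3 - k^2 - 4*k + 4) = (k - 3)*(k + 2)*(k + 4)*(k^2 - 3*k + 2) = (k - 3)*(k - 2)*(k + 2)*(k + 4)*(k - 1)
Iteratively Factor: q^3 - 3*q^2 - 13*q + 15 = (q - 1)*(q^2 - 2*q - 15) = (q - 5)*(q - 1)*(q + 3)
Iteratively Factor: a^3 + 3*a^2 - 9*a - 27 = (a + 3)*(a^2 - 9) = (a + 3)^2*(a - 3)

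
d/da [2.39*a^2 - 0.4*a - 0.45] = 4.78*a - 0.4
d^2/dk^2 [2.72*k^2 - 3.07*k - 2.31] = 5.44000000000000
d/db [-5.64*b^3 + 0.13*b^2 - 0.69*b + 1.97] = -16.92*b^2 + 0.26*b - 0.69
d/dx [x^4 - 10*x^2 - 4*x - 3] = 4*x^3 - 20*x - 4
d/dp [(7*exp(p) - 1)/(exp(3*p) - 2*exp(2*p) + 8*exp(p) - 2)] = (-14*exp(3*p) + 17*exp(2*p) - 4*exp(p) - 6)*exp(p)/(exp(6*p) - 4*exp(5*p) + 20*exp(4*p) - 36*exp(3*p) + 72*exp(2*p) - 32*exp(p) + 4)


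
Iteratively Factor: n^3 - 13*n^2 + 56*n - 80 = (n - 4)*(n^2 - 9*n + 20) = (n - 5)*(n - 4)*(n - 4)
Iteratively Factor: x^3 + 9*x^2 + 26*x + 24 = (x + 4)*(x^2 + 5*x + 6) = (x + 2)*(x + 4)*(x + 3)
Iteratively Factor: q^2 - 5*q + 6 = (q - 3)*(q - 2)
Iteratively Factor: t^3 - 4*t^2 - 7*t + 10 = (t - 1)*(t^2 - 3*t - 10) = (t - 5)*(t - 1)*(t + 2)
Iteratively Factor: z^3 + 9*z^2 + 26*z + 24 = (z + 2)*(z^2 + 7*z + 12) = (z + 2)*(z + 3)*(z + 4)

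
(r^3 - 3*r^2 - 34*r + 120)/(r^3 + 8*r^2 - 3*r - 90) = (r^2 - 9*r + 20)/(r^2 + 2*r - 15)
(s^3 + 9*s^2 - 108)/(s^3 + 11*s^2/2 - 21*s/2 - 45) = 2*(s + 6)/(2*s + 5)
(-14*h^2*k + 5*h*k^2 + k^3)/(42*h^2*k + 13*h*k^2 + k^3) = (-2*h + k)/(6*h + k)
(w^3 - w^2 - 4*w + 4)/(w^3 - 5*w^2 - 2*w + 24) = (w^2 - 3*w + 2)/(w^2 - 7*w + 12)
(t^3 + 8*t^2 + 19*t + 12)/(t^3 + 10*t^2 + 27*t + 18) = (t + 4)/(t + 6)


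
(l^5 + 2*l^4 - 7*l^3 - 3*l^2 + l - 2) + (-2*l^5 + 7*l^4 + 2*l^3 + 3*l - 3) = -l^5 + 9*l^4 - 5*l^3 - 3*l^2 + 4*l - 5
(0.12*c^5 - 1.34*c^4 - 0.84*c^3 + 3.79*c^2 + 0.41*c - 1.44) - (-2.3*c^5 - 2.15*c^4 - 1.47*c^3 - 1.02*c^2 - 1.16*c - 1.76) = 2.42*c^5 + 0.81*c^4 + 0.63*c^3 + 4.81*c^2 + 1.57*c + 0.32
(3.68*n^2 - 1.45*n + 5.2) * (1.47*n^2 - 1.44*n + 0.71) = 5.4096*n^4 - 7.4307*n^3 + 12.3448*n^2 - 8.5175*n + 3.692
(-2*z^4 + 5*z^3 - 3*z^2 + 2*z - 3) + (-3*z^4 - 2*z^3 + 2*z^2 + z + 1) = -5*z^4 + 3*z^3 - z^2 + 3*z - 2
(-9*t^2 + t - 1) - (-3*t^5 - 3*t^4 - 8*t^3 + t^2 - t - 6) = 3*t^5 + 3*t^4 + 8*t^3 - 10*t^2 + 2*t + 5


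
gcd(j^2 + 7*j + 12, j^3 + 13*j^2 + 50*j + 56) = j + 4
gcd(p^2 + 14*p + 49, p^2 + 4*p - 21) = p + 7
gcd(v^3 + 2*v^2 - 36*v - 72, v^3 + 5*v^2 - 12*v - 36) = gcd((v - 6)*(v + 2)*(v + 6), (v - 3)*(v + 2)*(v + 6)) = v^2 + 8*v + 12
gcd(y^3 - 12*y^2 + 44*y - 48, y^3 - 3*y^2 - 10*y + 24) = y^2 - 6*y + 8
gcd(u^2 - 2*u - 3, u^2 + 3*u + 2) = u + 1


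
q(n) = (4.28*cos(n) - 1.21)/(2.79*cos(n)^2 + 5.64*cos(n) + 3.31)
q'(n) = (5.58*sin(n)*cos(n) + 5.64*sin(n))*(4.28*cos(n) - 1.21)/(2.79*cos(n)^2 + 5.64*cos(n) + 3.31)^2 - 4.28*sin(n)/(2.79*cos(n)^2 + 5.64*cos(n) + 3.31) = (11.9412*cos(n)^2 - 6.7518*cos(n) - 20.9912)*sin(n)/(7.7841*cos(n)^4 + 31.4712*cos(n)^3 + 50.2794*cos(n)^2 + 37.3368*cos(n) + 10.9561)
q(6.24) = 0.26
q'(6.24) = 0.00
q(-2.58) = -9.03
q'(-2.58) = 12.50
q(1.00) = 0.15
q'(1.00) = -0.35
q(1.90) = -1.46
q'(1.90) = -5.26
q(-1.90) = -1.46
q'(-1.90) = 5.26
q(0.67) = 0.23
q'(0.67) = -0.13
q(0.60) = 0.24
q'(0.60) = -0.11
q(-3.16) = -11.93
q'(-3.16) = -0.20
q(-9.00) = -10.48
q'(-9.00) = 8.55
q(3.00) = -11.82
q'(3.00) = -1.73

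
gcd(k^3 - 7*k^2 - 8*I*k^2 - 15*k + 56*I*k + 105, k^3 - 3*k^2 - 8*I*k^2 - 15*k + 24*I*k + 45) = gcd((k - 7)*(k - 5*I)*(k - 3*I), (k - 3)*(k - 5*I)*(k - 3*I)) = k^2 - 8*I*k - 15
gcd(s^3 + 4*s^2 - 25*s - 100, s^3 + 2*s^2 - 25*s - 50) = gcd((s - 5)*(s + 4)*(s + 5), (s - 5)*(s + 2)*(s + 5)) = s^2 - 25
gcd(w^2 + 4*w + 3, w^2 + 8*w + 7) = w + 1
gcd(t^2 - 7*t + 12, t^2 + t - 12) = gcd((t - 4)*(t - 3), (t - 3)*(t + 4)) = t - 3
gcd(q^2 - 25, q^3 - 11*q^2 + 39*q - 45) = q - 5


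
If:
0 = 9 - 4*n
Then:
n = 9/4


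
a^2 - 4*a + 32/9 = (a - 8/3)*(a - 4/3)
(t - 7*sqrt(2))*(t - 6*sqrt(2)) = t^2 - 13*sqrt(2)*t + 84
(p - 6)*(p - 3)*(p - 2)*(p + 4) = p^4 - 7*p^3 - 8*p^2 + 108*p - 144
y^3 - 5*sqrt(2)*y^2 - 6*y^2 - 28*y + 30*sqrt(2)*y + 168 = (y - 6)*(y - 7*sqrt(2))*(y + 2*sqrt(2))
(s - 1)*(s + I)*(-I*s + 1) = -I*s^3 + 2*s^2 + I*s^2 - 2*s + I*s - I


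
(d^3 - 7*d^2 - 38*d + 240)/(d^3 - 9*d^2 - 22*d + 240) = (d^2 + d - 30)/(d^2 - d - 30)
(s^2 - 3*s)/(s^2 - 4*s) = (s - 3)/(s - 4)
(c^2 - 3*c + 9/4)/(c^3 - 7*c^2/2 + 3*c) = (c - 3/2)/(c*(c - 2))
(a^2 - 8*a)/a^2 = (a - 8)/a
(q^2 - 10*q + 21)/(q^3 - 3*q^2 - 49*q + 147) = 1/(q + 7)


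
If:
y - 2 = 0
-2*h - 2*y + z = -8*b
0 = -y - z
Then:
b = h/4 + 3/4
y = 2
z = -2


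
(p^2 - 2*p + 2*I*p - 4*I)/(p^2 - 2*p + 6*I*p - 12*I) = (p + 2*I)/(p + 6*I)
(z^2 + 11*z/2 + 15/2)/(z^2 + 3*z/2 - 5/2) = (z + 3)/(z - 1)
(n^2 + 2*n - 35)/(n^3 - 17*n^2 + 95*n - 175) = (n + 7)/(n^2 - 12*n + 35)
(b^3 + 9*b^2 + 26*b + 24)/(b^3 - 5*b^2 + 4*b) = (b^3 + 9*b^2 + 26*b + 24)/(b*(b^2 - 5*b + 4))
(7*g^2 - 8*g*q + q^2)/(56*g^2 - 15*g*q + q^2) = (-g + q)/(-8*g + q)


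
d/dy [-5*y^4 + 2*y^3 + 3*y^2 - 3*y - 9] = -20*y^3 + 6*y^2 + 6*y - 3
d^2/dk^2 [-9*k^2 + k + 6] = -18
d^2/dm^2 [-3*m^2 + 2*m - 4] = -6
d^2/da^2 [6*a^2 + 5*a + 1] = 12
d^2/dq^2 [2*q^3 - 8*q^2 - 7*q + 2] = 12*q - 16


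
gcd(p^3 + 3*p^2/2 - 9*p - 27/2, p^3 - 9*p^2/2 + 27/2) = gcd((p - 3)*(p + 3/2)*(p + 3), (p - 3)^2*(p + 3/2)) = p^2 - 3*p/2 - 9/2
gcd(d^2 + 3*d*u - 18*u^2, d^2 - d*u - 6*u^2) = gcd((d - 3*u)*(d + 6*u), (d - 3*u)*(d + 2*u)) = -d + 3*u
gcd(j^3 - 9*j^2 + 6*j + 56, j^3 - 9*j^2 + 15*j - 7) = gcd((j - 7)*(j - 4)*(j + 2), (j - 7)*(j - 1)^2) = j - 7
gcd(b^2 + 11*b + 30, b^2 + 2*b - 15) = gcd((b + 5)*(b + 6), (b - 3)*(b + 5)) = b + 5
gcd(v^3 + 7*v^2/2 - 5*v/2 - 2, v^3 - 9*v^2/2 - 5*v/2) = v + 1/2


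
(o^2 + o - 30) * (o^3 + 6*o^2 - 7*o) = o^5 + 7*o^4 - 31*o^3 - 187*o^2 + 210*o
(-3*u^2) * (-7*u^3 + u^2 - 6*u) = 21*u^5 - 3*u^4 + 18*u^3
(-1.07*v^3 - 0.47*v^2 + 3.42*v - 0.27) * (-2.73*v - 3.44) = 2.9211*v^4 + 4.9639*v^3 - 7.7198*v^2 - 11.0277*v + 0.9288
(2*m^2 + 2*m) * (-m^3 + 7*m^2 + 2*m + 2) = -2*m^5 + 12*m^4 + 18*m^3 + 8*m^2 + 4*m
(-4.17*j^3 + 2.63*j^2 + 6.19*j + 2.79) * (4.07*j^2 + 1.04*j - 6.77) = -16.9719*j^5 + 6.3673*j^4 + 56.1594*j^3 - 0.0121999999999973*j^2 - 39.0047*j - 18.8883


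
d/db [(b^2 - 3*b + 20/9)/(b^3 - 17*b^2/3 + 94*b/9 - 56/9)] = (-9*b^2 + 30*b - 23)/(9*b^4 - 78*b^3 + 253*b^2 - 364*b + 196)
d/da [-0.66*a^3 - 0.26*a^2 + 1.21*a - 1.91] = -1.98*a^2 - 0.52*a + 1.21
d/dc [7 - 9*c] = -9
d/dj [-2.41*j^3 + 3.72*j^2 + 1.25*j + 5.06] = -7.23*j^2 + 7.44*j + 1.25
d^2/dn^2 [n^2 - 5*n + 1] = 2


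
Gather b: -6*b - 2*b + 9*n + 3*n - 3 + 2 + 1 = -8*b + 12*n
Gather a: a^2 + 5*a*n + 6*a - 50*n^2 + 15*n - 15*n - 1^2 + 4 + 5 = a^2 + a*(5*n + 6) - 50*n^2 + 8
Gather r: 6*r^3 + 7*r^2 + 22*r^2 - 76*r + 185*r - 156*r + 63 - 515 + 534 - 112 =6*r^3 + 29*r^2 - 47*r - 30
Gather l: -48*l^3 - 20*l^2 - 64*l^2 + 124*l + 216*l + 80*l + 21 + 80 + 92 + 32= -48*l^3 - 84*l^2 + 420*l + 225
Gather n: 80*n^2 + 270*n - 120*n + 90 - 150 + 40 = 80*n^2 + 150*n - 20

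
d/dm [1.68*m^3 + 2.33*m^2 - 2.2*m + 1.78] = 5.04*m^2 + 4.66*m - 2.2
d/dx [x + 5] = 1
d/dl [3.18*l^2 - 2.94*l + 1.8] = 6.36*l - 2.94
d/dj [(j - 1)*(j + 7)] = 2*j + 6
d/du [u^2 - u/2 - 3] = 2*u - 1/2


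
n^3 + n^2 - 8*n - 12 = (n - 3)*(n + 2)^2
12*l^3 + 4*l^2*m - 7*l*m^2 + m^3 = (-6*l + m)*(-2*l + m)*(l + m)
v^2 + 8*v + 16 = (v + 4)^2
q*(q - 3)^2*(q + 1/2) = q^4 - 11*q^3/2 + 6*q^2 + 9*q/2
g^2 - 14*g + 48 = (g - 8)*(g - 6)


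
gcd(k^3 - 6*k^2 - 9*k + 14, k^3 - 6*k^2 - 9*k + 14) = k^3 - 6*k^2 - 9*k + 14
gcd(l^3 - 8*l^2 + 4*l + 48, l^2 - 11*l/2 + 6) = l - 4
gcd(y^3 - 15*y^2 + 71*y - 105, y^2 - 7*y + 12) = y - 3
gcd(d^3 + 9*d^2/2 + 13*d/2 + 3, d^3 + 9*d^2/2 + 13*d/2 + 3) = d^3 + 9*d^2/2 + 13*d/2 + 3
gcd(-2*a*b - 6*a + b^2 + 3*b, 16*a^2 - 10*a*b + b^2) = 2*a - b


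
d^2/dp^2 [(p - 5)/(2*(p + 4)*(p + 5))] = (p^3 - 15*p^2 - 195*p - 485)/(p^6 + 27*p^5 + 303*p^4 + 1809*p^3 + 6060*p^2 + 10800*p + 8000)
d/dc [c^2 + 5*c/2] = 2*c + 5/2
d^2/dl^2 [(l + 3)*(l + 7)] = 2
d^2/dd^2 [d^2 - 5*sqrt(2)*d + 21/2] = 2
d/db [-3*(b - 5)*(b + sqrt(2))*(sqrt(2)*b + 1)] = -9*sqrt(2)*b^2 - 18*b + 30*sqrt(2)*b - 3*sqrt(2) + 45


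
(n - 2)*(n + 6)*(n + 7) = n^3 + 11*n^2 + 16*n - 84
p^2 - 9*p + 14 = (p - 7)*(p - 2)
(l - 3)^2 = l^2 - 6*l + 9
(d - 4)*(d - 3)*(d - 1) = d^3 - 8*d^2 + 19*d - 12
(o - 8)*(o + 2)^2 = o^3 - 4*o^2 - 28*o - 32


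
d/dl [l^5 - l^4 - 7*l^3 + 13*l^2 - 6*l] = 5*l^4 - 4*l^3 - 21*l^2 + 26*l - 6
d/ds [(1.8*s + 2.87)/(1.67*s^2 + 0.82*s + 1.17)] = (3.006*s^2 + 1.476*s - (1.8*s + 2.87)*(3.34*s + 0.82) + 2.106)/(1.67*s^2 + 0.82*s + 1.17)^2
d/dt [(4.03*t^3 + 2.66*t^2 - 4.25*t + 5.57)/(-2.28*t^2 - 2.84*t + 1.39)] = (-9.1884*t^4 - 22.8904*t^3 - 0.439299999999999*t^2 + 32.794*t + 9.9113)/(5.1984*t^4 + 12.9504*t^3 + 1.7272*t^2 - 7.8952*t + 1.9321)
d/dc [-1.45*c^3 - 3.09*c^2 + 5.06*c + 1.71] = -4.35*c^2 - 6.18*c + 5.06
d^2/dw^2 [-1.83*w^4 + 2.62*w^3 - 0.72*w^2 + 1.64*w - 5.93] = -21.96*w^2 + 15.72*w - 1.44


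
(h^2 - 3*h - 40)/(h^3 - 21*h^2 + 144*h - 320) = (h + 5)/(h^2 - 13*h + 40)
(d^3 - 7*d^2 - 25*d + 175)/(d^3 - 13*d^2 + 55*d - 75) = (d^2 - 2*d - 35)/(d^2 - 8*d + 15)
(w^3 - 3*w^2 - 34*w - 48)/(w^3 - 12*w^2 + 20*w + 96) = (w + 3)/(w - 6)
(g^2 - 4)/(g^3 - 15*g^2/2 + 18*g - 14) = 2*(g + 2)/(2*g^2 - 11*g + 14)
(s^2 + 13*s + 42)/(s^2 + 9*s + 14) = (s + 6)/(s + 2)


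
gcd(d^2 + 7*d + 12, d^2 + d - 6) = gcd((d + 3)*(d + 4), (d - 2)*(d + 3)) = d + 3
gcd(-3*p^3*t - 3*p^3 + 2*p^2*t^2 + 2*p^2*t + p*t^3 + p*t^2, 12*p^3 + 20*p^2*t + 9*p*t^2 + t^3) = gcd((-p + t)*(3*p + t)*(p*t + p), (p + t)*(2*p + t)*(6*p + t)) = 1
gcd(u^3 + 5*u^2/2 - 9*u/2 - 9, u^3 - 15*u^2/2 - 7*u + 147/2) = u + 3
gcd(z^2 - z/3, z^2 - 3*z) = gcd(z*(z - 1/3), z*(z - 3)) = z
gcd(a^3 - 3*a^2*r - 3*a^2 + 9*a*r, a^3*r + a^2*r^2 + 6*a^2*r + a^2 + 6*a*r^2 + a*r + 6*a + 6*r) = 1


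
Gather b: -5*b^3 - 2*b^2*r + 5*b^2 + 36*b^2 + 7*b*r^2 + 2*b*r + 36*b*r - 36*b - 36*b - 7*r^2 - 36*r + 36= -5*b^3 + b^2*(41 - 2*r) + b*(7*r^2 + 38*r - 72) - 7*r^2 - 36*r + 36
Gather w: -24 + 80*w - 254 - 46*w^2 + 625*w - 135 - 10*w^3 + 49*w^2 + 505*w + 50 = -10*w^3 + 3*w^2 + 1210*w - 363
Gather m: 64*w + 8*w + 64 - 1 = 72*w + 63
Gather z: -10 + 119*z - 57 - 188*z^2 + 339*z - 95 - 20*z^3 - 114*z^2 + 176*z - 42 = -20*z^3 - 302*z^2 + 634*z - 204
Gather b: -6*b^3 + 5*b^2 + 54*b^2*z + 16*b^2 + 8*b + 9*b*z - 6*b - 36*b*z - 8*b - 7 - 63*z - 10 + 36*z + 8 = -6*b^3 + b^2*(54*z + 21) + b*(-27*z - 6) - 27*z - 9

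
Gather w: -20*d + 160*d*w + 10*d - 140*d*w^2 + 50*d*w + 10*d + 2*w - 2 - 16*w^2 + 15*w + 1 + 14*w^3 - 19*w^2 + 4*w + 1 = 14*w^3 + w^2*(-140*d - 35) + w*(210*d + 21)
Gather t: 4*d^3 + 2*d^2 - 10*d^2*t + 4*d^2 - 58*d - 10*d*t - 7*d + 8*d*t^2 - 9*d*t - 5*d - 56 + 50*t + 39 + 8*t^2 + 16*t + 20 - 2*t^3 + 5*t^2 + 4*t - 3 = 4*d^3 + 6*d^2 - 70*d - 2*t^3 + t^2*(8*d + 13) + t*(-10*d^2 - 19*d + 70)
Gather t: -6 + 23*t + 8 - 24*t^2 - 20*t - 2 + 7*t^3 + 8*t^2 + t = 7*t^3 - 16*t^2 + 4*t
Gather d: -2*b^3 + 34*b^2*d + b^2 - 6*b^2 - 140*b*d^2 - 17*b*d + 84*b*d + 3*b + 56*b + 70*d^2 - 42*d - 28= -2*b^3 - 5*b^2 + 59*b + d^2*(70 - 140*b) + d*(34*b^2 + 67*b - 42) - 28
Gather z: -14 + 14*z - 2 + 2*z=16*z - 16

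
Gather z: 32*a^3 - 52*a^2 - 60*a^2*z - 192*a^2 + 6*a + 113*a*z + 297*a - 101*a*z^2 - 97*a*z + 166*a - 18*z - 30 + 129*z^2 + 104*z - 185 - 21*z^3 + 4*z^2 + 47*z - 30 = 32*a^3 - 244*a^2 + 469*a - 21*z^3 + z^2*(133 - 101*a) + z*(-60*a^2 + 16*a + 133) - 245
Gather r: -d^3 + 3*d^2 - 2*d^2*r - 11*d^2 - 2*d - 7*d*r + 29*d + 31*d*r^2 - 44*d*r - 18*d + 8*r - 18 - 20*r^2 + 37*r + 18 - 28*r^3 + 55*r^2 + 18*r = -d^3 - 8*d^2 + 9*d - 28*r^3 + r^2*(31*d + 35) + r*(-2*d^2 - 51*d + 63)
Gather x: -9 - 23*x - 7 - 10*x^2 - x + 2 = -10*x^2 - 24*x - 14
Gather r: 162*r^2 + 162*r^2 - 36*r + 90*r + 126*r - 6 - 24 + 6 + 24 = 324*r^2 + 180*r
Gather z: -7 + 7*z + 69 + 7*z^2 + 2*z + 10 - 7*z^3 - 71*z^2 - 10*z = -7*z^3 - 64*z^2 - z + 72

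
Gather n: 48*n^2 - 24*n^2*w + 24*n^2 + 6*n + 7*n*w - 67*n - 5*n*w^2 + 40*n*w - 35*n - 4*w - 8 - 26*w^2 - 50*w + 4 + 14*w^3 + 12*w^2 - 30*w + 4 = n^2*(72 - 24*w) + n*(-5*w^2 + 47*w - 96) + 14*w^3 - 14*w^2 - 84*w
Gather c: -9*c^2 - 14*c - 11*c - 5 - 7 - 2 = -9*c^2 - 25*c - 14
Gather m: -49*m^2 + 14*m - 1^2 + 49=-49*m^2 + 14*m + 48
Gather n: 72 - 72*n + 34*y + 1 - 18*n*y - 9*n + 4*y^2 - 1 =n*(-18*y - 81) + 4*y^2 + 34*y + 72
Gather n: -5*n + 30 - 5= 25 - 5*n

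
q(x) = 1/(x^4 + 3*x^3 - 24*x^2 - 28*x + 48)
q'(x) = (-4*x^3 - 9*x^2 + 48*x + 28)/(x^4 + 3*x^3 - 24*x^2 - 28*x + 48)^2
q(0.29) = 0.03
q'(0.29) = 0.03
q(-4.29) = -0.01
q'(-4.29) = -0.00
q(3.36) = -0.01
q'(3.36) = -0.01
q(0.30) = 0.03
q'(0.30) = 0.03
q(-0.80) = 0.02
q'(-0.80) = -0.00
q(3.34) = -0.01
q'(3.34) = -0.01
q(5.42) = 0.00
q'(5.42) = -0.00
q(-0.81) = 0.02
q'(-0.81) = -0.01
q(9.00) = 0.00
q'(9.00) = 0.00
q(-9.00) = 0.00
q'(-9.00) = 0.00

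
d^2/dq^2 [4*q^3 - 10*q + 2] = 24*q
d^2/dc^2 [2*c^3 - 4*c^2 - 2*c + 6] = 12*c - 8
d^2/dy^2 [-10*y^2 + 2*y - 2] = -20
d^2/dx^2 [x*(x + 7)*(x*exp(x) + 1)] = x^3*exp(x) + 13*x^2*exp(x) + 34*x*exp(x) + 14*exp(x) + 2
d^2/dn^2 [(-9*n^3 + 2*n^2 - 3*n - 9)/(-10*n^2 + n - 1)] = 2*(199*n^3 + 2733*n^2 - 333*n - 80)/(1000*n^6 - 300*n^5 + 330*n^4 - 61*n^3 + 33*n^2 - 3*n + 1)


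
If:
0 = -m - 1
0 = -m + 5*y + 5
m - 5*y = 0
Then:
No Solution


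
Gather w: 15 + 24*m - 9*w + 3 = 24*m - 9*w + 18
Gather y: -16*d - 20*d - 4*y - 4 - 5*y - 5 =-36*d - 9*y - 9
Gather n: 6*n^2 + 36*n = 6*n^2 + 36*n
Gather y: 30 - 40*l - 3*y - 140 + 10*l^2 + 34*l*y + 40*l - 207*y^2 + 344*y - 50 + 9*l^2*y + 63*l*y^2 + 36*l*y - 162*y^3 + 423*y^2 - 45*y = 10*l^2 - 162*y^3 + y^2*(63*l + 216) + y*(9*l^2 + 70*l + 296) - 160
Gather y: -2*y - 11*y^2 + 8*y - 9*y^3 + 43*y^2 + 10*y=-9*y^3 + 32*y^2 + 16*y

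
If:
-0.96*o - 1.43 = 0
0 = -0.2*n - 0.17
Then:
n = -0.85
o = -1.49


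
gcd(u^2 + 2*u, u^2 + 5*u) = u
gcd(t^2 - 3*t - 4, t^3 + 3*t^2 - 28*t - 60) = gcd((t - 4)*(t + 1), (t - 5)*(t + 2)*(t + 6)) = 1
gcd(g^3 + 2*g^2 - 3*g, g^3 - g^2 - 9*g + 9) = g^2 + 2*g - 3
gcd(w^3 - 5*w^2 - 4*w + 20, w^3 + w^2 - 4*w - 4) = w^2 - 4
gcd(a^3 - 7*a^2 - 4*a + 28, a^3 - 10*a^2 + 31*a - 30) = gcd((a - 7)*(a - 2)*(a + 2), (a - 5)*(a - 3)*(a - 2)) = a - 2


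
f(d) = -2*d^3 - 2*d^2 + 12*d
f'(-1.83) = -0.77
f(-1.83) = -16.40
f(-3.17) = 5.57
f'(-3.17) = -35.61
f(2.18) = -4.07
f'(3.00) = -54.00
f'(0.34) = 9.95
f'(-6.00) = -180.00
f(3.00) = -36.00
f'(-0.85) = 11.06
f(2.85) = -28.34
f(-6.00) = 288.00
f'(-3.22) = -37.33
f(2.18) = -4.07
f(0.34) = 3.77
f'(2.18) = -25.23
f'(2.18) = -25.23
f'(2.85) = -48.14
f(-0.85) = -10.42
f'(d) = -6*d^2 - 4*d + 12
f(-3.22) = 7.40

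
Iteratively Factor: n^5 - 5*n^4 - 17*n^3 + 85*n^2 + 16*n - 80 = (n - 4)*(n^4 - n^3 - 21*n^2 + n + 20) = (n - 5)*(n - 4)*(n^3 + 4*n^2 - n - 4) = (n - 5)*(n - 4)*(n + 4)*(n^2 - 1) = (n - 5)*(n - 4)*(n + 1)*(n + 4)*(n - 1)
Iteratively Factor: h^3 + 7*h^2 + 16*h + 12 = (h + 3)*(h^2 + 4*h + 4) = (h + 2)*(h + 3)*(h + 2)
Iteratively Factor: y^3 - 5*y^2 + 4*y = (y - 4)*(y^2 - y) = y*(y - 4)*(y - 1)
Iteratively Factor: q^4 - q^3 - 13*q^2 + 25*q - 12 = (q - 1)*(q^3 - 13*q + 12) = (q - 1)^2*(q^2 + q - 12) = (q - 1)^2*(q + 4)*(q - 3)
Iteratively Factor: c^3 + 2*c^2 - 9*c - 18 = (c + 3)*(c^2 - c - 6) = (c - 3)*(c + 3)*(c + 2)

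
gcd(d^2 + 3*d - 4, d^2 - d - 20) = d + 4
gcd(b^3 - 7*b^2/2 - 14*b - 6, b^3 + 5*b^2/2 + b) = b^2 + 5*b/2 + 1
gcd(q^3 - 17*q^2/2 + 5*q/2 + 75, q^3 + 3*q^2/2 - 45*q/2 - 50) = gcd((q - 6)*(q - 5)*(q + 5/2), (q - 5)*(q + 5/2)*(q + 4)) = q^2 - 5*q/2 - 25/2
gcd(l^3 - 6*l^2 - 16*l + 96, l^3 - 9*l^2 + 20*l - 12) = l - 6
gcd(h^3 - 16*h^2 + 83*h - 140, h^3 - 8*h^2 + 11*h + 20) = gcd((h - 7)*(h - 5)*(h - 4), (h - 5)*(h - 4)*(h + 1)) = h^2 - 9*h + 20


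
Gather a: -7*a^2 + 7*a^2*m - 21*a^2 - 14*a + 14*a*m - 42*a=a^2*(7*m - 28) + a*(14*m - 56)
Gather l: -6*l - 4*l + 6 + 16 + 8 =30 - 10*l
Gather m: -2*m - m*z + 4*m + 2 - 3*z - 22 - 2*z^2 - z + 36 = m*(2 - z) - 2*z^2 - 4*z + 16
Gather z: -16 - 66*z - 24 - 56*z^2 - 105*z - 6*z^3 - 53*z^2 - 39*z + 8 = -6*z^3 - 109*z^2 - 210*z - 32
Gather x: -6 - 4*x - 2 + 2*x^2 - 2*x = 2*x^2 - 6*x - 8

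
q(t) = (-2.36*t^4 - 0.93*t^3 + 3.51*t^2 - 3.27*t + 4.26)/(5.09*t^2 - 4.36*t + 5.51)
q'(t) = (4.36 - 10.18*t)*(-2.36*t^4 - 0.93*t^3 + 3.51*t^2 - 3.27*t + 4.26)/(5.09*t^2 - 4.36*t + 5.51)^2 + (-9.44*t^3 - 2.79*t^2 + 7.02*t - 3.27)/(5.09*t^2 - 4.36*t + 5.51)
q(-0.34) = 0.76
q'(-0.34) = 0.05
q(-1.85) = 0.02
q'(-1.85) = 1.11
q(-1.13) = 0.59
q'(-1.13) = 0.48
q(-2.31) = -0.59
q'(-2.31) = 1.53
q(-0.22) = 0.77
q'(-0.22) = 0.03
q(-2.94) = -1.74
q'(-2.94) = 2.12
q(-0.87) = 0.69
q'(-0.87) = 0.29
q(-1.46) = 0.38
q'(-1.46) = 0.76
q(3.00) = -4.97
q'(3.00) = -3.45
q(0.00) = 0.77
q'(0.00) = 0.02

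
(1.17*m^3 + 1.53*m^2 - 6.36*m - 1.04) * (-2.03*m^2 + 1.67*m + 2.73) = -2.3751*m^5 - 1.152*m^4 + 18.66*m^3 - 4.3331*m^2 - 19.0996*m - 2.8392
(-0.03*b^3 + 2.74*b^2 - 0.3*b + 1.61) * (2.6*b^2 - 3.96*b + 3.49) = -0.078*b^5 + 7.2428*b^4 - 11.7351*b^3 + 14.9366*b^2 - 7.4226*b + 5.6189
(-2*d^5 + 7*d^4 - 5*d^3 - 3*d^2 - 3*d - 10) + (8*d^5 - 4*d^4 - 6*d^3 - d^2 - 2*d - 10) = 6*d^5 + 3*d^4 - 11*d^3 - 4*d^2 - 5*d - 20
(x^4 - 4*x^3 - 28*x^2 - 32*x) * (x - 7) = x^5 - 11*x^4 + 164*x^2 + 224*x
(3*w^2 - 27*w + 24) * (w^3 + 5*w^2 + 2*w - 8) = 3*w^5 - 12*w^4 - 105*w^3 + 42*w^2 + 264*w - 192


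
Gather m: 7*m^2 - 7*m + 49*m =7*m^2 + 42*m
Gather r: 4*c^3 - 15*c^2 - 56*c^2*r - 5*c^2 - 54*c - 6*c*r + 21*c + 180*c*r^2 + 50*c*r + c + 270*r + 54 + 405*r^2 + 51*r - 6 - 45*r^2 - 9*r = 4*c^3 - 20*c^2 - 32*c + r^2*(180*c + 360) + r*(-56*c^2 + 44*c + 312) + 48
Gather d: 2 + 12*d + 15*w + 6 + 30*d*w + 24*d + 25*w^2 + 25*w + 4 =d*(30*w + 36) + 25*w^2 + 40*w + 12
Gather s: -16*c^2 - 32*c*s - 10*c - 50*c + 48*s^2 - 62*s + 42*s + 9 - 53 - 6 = -16*c^2 - 60*c + 48*s^2 + s*(-32*c - 20) - 50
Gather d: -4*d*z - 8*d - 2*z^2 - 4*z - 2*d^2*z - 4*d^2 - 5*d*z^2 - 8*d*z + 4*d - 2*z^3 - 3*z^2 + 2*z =d^2*(-2*z - 4) + d*(-5*z^2 - 12*z - 4) - 2*z^3 - 5*z^2 - 2*z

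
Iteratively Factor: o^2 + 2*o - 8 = (o - 2)*(o + 4)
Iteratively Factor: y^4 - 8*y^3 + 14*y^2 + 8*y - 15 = (y - 1)*(y^3 - 7*y^2 + 7*y + 15) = (y - 3)*(y - 1)*(y^2 - 4*y - 5) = (y - 3)*(y - 1)*(y + 1)*(y - 5)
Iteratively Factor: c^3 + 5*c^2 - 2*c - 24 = (c + 4)*(c^2 + c - 6) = (c - 2)*(c + 4)*(c + 3)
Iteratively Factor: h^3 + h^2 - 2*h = (h)*(h^2 + h - 2) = h*(h + 2)*(h - 1)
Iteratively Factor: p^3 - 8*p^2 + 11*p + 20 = (p - 4)*(p^2 - 4*p - 5) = (p - 4)*(p + 1)*(p - 5)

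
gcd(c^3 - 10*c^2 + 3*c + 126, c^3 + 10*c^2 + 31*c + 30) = c + 3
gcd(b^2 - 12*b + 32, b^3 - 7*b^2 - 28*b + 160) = b^2 - 12*b + 32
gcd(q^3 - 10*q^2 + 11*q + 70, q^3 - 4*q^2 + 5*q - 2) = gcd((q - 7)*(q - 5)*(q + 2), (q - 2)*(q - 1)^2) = 1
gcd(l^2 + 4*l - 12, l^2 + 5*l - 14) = l - 2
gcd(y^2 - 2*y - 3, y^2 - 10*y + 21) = y - 3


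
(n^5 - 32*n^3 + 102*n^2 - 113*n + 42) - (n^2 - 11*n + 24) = n^5 - 32*n^3 + 101*n^2 - 102*n + 18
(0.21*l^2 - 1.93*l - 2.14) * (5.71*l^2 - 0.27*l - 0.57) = 1.1991*l^4 - 11.077*l^3 - 11.818*l^2 + 1.6779*l + 1.2198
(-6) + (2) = -4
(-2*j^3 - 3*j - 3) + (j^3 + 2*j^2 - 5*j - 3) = -j^3 + 2*j^2 - 8*j - 6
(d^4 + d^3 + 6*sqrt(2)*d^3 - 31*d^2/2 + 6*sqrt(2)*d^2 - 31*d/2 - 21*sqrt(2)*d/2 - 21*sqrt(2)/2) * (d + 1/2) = d^5 + 3*d^4/2 + 6*sqrt(2)*d^4 - 15*d^3 + 9*sqrt(2)*d^3 - 93*d^2/4 - 15*sqrt(2)*d^2/2 - 63*sqrt(2)*d/4 - 31*d/4 - 21*sqrt(2)/4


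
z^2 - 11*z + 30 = (z - 6)*(z - 5)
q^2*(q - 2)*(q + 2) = q^4 - 4*q^2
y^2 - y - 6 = (y - 3)*(y + 2)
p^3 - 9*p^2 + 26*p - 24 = (p - 4)*(p - 3)*(p - 2)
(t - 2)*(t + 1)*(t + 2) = t^3 + t^2 - 4*t - 4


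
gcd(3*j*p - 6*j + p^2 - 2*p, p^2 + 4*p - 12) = p - 2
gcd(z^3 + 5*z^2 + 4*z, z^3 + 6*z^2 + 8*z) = z^2 + 4*z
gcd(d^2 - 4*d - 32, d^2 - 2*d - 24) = d + 4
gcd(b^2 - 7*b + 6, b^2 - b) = b - 1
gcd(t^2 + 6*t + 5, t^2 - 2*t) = 1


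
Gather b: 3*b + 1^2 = 3*b + 1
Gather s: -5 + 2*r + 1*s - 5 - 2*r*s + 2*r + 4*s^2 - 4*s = 4*r + 4*s^2 + s*(-2*r - 3) - 10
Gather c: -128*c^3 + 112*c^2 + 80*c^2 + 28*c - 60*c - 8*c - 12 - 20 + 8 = -128*c^3 + 192*c^2 - 40*c - 24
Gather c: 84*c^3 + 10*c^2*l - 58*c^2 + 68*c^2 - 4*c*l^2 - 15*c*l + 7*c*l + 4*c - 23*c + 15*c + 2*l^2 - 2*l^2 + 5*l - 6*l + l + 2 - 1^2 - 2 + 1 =84*c^3 + c^2*(10*l + 10) + c*(-4*l^2 - 8*l - 4)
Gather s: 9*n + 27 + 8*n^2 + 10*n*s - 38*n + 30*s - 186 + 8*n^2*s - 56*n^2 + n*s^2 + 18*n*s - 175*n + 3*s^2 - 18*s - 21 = -48*n^2 - 204*n + s^2*(n + 3) + s*(8*n^2 + 28*n + 12) - 180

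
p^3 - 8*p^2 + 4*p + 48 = (p - 6)*(p - 4)*(p + 2)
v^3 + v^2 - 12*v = v*(v - 3)*(v + 4)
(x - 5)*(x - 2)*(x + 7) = x^3 - 39*x + 70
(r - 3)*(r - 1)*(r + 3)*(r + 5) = r^4 + 4*r^3 - 14*r^2 - 36*r + 45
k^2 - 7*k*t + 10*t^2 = (k - 5*t)*(k - 2*t)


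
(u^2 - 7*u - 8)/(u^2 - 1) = (u - 8)/(u - 1)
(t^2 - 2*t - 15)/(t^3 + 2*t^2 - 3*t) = (t - 5)/(t*(t - 1))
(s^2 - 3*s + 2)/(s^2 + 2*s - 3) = (s - 2)/(s + 3)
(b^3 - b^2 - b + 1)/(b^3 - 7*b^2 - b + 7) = (b - 1)/(b - 7)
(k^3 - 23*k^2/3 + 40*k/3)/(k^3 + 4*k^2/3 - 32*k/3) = (k - 5)/(k + 4)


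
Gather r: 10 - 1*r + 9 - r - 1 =18 - 2*r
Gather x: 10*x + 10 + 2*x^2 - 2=2*x^2 + 10*x + 8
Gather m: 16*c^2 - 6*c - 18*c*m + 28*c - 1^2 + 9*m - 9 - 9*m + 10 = 16*c^2 - 18*c*m + 22*c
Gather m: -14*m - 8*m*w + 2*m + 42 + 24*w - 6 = m*(-8*w - 12) + 24*w + 36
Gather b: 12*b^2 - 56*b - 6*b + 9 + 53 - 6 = 12*b^2 - 62*b + 56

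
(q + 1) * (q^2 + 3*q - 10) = q^3 + 4*q^2 - 7*q - 10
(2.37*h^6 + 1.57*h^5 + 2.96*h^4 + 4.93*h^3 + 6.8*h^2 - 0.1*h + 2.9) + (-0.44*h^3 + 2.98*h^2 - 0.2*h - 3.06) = 2.37*h^6 + 1.57*h^5 + 2.96*h^4 + 4.49*h^3 + 9.78*h^2 - 0.3*h - 0.16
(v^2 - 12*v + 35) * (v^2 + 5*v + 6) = v^4 - 7*v^3 - 19*v^2 + 103*v + 210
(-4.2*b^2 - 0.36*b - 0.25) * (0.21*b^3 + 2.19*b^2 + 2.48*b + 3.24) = -0.882*b^5 - 9.2736*b^4 - 11.2569*b^3 - 15.0483*b^2 - 1.7864*b - 0.81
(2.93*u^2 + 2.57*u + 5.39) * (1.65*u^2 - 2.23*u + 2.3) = 4.8345*u^4 - 2.2934*u^3 + 9.9014*u^2 - 6.1087*u + 12.397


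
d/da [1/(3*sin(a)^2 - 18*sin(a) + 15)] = 2*(3 - sin(a))*cos(a)/(3*(sin(a)^2 - 6*sin(a) + 5)^2)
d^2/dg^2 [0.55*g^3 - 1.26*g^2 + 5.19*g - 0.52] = 3.3*g - 2.52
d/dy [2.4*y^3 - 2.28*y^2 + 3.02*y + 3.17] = 7.2*y^2 - 4.56*y + 3.02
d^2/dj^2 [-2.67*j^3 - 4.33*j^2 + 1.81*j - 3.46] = -16.02*j - 8.66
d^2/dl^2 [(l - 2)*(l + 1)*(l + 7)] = 6*l + 12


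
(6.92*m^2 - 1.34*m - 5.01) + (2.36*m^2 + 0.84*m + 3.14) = 9.28*m^2 - 0.5*m - 1.87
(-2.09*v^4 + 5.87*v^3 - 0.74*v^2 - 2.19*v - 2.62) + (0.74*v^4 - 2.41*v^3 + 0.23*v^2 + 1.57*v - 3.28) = -1.35*v^4 + 3.46*v^3 - 0.51*v^2 - 0.62*v - 5.9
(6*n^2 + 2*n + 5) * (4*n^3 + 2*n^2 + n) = 24*n^5 + 20*n^4 + 30*n^3 + 12*n^2 + 5*n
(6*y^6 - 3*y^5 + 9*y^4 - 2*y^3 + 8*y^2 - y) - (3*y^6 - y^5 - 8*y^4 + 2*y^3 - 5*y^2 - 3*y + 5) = 3*y^6 - 2*y^5 + 17*y^4 - 4*y^3 + 13*y^2 + 2*y - 5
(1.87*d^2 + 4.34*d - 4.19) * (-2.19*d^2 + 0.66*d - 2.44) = -4.0953*d^4 - 8.2704*d^3 + 7.4777*d^2 - 13.355*d + 10.2236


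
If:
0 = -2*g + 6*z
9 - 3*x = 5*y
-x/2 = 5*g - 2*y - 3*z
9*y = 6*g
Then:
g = -27/38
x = 72/19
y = -9/19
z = -9/38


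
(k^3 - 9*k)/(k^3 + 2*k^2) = (k^2 - 9)/(k*(k + 2))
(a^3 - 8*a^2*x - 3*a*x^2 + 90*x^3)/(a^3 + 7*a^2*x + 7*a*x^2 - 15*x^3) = (-a^2 + 11*a*x - 30*x^2)/(-a^2 - 4*a*x + 5*x^2)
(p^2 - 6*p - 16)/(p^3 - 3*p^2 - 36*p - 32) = (p + 2)/(p^2 + 5*p + 4)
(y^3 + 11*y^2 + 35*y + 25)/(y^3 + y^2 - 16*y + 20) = (y^2 + 6*y + 5)/(y^2 - 4*y + 4)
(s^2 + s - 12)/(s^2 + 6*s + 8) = (s - 3)/(s + 2)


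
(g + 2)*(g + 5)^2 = g^3 + 12*g^2 + 45*g + 50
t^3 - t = t*(t - 1)*(t + 1)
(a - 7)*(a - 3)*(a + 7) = a^3 - 3*a^2 - 49*a + 147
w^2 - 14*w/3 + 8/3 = (w - 4)*(w - 2/3)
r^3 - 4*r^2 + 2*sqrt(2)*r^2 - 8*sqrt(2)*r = r*(r - 4)*(r + 2*sqrt(2))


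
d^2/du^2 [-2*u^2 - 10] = -4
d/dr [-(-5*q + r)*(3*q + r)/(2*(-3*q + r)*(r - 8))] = (2*(-q + r)*(3*q - r)*(r - 8) + (3*q - r)*(3*q + r)*(5*q - r) - (3*q + r)*(5*q - r)*(r - 8))/(2*(3*q - r)^2*(r - 8)^2)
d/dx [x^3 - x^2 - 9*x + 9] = 3*x^2 - 2*x - 9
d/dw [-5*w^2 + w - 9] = 1 - 10*w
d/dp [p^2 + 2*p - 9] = 2*p + 2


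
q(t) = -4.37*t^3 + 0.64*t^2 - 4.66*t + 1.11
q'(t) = -13.11*t^2 + 1.28*t - 4.66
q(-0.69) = 6.07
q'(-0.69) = -11.78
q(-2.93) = 130.18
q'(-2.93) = -120.96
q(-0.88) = 8.68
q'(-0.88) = -15.94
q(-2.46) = 81.50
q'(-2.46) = -87.15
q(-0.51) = 4.23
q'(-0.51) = -8.72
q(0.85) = -5.07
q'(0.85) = -13.04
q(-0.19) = 2.05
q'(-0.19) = -5.38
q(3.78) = -243.38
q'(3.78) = -187.14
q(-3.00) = 138.84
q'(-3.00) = -126.49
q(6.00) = -947.73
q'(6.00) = -468.94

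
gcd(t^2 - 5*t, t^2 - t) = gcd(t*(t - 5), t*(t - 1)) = t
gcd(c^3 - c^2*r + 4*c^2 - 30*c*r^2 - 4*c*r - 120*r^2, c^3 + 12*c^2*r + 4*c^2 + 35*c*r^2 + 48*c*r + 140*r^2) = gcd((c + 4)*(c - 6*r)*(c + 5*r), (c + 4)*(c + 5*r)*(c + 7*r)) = c^2 + 5*c*r + 4*c + 20*r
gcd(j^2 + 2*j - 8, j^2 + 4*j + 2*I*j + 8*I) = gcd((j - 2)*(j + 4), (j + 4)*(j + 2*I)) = j + 4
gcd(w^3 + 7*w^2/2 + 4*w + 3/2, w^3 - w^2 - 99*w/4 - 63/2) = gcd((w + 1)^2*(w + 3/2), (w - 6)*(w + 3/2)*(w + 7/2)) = w + 3/2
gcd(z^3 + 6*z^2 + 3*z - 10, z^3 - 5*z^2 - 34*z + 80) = z + 5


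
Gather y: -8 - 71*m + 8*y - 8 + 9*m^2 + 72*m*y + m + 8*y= 9*m^2 - 70*m + y*(72*m + 16) - 16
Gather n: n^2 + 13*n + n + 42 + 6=n^2 + 14*n + 48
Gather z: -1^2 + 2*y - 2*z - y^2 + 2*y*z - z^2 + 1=-y^2 + 2*y - z^2 + z*(2*y - 2)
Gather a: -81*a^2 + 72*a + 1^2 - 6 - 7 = -81*a^2 + 72*a - 12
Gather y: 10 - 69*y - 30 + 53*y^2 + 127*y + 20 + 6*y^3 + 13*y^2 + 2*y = 6*y^3 + 66*y^2 + 60*y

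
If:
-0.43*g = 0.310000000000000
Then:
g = -0.72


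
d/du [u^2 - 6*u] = 2*u - 6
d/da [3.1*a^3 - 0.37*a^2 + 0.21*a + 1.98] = 9.3*a^2 - 0.74*a + 0.21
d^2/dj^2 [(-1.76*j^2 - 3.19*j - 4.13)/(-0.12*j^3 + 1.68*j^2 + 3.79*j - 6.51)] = (0.050688*j^6 + 0.275616000000001*j^5 + 1.657728*j^4 - 34.074504*j^3 + 144.2574*j^2 + 347.751432*j + 515.576488)/(0.001728*j^9 - 0.072576*j^8 + 0.852336*j^7 + 0.123984000000001*j^6 - 34.794108*j^5 - 35.03808*j^4 + 209.519729*j^3 + 66.9351690000001*j^2 - 481.861737*j + 275.894451)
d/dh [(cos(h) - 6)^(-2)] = 2*sin(h)/(cos(h) - 6)^3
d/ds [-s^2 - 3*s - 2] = -2*s - 3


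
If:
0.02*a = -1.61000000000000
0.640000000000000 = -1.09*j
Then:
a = -80.50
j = -0.59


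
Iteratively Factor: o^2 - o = (o - 1)*(o)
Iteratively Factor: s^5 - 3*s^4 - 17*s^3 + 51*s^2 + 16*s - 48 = (s - 4)*(s^4 + s^3 - 13*s^2 - s + 12) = (s - 4)*(s - 3)*(s^3 + 4*s^2 - s - 4) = (s - 4)*(s - 3)*(s - 1)*(s^2 + 5*s + 4) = (s - 4)*(s - 3)*(s - 1)*(s + 1)*(s + 4)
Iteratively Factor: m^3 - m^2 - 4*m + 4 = (m - 1)*(m^2 - 4) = (m - 1)*(m + 2)*(m - 2)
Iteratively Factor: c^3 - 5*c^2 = (c)*(c^2 - 5*c) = c*(c - 5)*(c)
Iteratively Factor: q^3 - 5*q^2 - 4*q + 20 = (q - 5)*(q^2 - 4) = (q - 5)*(q - 2)*(q + 2)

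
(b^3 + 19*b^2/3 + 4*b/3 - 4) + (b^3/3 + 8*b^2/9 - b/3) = 4*b^3/3 + 65*b^2/9 + b - 4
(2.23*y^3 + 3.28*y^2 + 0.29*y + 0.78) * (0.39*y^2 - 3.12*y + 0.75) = 0.8697*y^5 - 5.6784*y^4 - 8.448*y^3 + 1.8594*y^2 - 2.2161*y + 0.585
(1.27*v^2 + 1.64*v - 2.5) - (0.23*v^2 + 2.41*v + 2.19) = 1.04*v^2 - 0.77*v - 4.69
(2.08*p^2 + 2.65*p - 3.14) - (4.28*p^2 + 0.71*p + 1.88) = -2.2*p^2 + 1.94*p - 5.02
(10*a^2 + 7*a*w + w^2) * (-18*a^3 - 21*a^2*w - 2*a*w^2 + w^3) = -180*a^5 - 336*a^4*w - 185*a^3*w^2 - 25*a^2*w^3 + 5*a*w^4 + w^5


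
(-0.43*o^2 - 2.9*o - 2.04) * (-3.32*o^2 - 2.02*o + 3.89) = 1.4276*o^4 + 10.4966*o^3 + 10.9581*o^2 - 7.1602*o - 7.9356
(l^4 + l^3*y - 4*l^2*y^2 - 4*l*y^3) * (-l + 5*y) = -l^5 + 4*l^4*y + 9*l^3*y^2 - 16*l^2*y^3 - 20*l*y^4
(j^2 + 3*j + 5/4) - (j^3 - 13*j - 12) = -j^3 + j^2 + 16*j + 53/4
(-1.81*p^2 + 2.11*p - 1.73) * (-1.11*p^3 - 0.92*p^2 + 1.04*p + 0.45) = 2.0091*p^5 - 0.6769*p^4 - 1.9033*p^3 + 2.9715*p^2 - 0.8497*p - 0.7785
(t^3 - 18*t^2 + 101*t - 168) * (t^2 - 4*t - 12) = t^5 - 22*t^4 + 161*t^3 - 356*t^2 - 540*t + 2016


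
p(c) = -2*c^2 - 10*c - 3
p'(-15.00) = 50.00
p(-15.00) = -303.00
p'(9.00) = -46.00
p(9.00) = -255.00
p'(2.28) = -19.12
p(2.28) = -36.20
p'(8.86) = -45.44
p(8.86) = -248.60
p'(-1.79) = -2.84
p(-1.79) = 8.49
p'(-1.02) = -5.92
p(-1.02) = 5.12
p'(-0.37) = -8.52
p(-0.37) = 0.43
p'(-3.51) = 4.04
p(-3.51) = 7.46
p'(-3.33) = 3.32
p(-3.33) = 8.12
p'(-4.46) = 7.84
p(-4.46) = 1.82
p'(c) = -4*c - 10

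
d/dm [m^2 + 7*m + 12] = 2*m + 7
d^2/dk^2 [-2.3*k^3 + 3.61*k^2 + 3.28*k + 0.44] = 7.22 - 13.8*k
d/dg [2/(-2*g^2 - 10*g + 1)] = 4*(2*g + 5)/(2*g^2 + 10*g - 1)^2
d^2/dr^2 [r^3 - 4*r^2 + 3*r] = 6*r - 8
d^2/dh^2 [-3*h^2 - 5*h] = -6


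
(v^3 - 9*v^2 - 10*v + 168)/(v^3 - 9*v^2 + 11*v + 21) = (v^2 - 2*v - 24)/(v^2 - 2*v - 3)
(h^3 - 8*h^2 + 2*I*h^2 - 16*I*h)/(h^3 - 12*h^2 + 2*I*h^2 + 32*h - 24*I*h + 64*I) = h/(h - 4)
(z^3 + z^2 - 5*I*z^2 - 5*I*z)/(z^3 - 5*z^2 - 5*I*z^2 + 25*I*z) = (z + 1)/(z - 5)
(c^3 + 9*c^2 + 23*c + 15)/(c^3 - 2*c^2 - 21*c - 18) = (c + 5)/(c - 6)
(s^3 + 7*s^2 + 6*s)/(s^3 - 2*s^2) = (s^2 + 7*s + 6)/(s*(s - 2))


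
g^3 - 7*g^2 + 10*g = g*(g - 5)*(g - 2)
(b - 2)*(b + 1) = b^2 - b - 2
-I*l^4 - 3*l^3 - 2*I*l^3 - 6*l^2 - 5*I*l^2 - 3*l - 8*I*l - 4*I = (l + 1)*(l - 4*I)*(l + I)*(-I*l - I)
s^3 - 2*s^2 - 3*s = s*(s - 3)*(s + 1)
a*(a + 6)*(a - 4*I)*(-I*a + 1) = -I*a^4 - 3*a^3 - 6*I*a^3 - 18*a^2 - 4*I*a^2 - 24*I*a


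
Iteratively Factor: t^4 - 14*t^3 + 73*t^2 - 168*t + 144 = (t - 3)*(t^3 - 11*t^2 + 40*t - 48) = (t - 3)^2*(t^2 - 8*t + 16) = (t - 4)*(t - 3)^2*(t - 4)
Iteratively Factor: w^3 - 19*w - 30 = (w + 3)*(w^2 - 3*w - 10) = (w + 2)*(w + 3)*(w - 5)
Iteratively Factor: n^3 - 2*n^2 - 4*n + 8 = (n - 2)*(n^2 - 4) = (n - 2)*(n + 2)*(n - 2)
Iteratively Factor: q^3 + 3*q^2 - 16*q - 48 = (q + 3)*(q^2 - 16) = (q - 4)*(q + 3)*(q + 4)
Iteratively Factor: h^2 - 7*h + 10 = (h - 2)*(h - 5)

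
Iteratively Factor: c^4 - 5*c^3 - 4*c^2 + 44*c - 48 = (c - 4)*(c^3 - c^2 - 8*c + 12) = (c - 4)*(c - 2)*(c^2 + c - 6) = (c - 4)*(c - 2)*(c + 3)*(c - 2)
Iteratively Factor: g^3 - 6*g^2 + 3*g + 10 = (g + 1)*(g^2 - 7*g + 10) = (g - 2)*(g + 1)*(g - 5)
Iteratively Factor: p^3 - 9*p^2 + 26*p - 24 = (p - 3)*(p^2 - 6*p + 8) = (p - 4)*(p - 3)*(p - 2)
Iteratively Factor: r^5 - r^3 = (r)*(r^4 - r^2) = r*(r - 1)*(r^3 + r^2) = r*(r - 1)*(r + 1)*(r^2) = r^2*(r - 1)*(r + 1)*(r)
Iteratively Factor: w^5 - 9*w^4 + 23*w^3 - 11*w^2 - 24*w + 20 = (w - 2)*(w^4 - 7*w^3 + 9*w^2 + 7*w - 10) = (w - 2)^2*(w^3 - 5*w^2 - w + 5) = (w - 5)*(w - 2)^2*(w^2 - 1) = (w - 5)*(w - 2)^2*(w - 1)*(w + 1)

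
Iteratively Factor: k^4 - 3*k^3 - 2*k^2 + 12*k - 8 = (k - 2)*(k^3 - k^2 - 4*k + 4) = (k - 2)*(k + 2)*(k^2 - 3*k + 2) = (k - 2)^2*(k + 2)*(k - 1)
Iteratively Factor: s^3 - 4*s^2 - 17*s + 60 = (s - 5)*(s^2 + s - 12) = (s - 5)*(s - 3)*(s + 4)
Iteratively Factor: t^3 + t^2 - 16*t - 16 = (t + 1)*(t^2 - 16) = (t + 1)*(t + 4)*(t - 4)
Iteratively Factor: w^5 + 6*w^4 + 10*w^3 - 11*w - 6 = (w - 1)*(w^4 + 7*w^3 + 17*w^2 + 17*w + 6) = (w - 1)*(w + 1)*(w^3 + 6*w^2 + 11*w + 6) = (w - 1)*(w + 1)^2*(w^2 + 5*w + 6) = (w - 1)*(w + 1)^2*(w + 3)*(w + 2)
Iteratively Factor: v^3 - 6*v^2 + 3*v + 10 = (v - 2)*(v^2 - 4*v - 5) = (v - 2)*(v + 1)*(v - 5)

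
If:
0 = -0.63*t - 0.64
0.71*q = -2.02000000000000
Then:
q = -2.85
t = -1.02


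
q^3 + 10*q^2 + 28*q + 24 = (q + 2)^2*(q + 6)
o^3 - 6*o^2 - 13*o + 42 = (o - 7)*(o - 2)*(o + 3)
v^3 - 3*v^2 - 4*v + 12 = (v - 3)*(v - 2)*(v + 2)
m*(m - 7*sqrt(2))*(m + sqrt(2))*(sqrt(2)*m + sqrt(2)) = sqrt(2)*m^4 - 12*m^3 + sqrt(2)*m^3 - 14*sqrt(2)*m^2 - 12*m^2 - 14*sqrt(2)*m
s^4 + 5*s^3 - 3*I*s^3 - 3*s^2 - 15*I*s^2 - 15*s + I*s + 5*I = (s + 5)*(s - I)^3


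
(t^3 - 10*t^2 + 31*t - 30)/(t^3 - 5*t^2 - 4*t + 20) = (t - 3)/(t + 2)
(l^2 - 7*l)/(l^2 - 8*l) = (l - 7)/(l - 8)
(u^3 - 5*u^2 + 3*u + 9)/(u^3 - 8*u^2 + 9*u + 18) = (u - 3)/(u - 6)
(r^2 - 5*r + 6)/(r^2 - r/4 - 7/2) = 4*(r - 3)/(4*r + 7)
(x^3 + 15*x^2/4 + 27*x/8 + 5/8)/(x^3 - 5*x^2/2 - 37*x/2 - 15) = (x + 1/4)/(x - 6)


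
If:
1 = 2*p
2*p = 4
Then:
No Solution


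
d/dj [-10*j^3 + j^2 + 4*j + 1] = -30*j^2 + 2*j + 4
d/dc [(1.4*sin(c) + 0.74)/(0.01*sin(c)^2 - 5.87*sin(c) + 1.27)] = (-0.014*sin(c)^2 - 0.0147999999999993*sin(c) + 6.1218)*cos(c)/(0.0001*sin(c)^4 - 0.1174*sin(c)^3 + 34.4823*sin(c)^2 - 14.9098*sin(c) + 1.6129)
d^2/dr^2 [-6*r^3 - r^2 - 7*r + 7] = -36*r - 2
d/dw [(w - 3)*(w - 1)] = 2*w - 4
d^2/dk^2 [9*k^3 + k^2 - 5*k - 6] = 54*k + 2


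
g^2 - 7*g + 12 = (g - 4)*(g - 3)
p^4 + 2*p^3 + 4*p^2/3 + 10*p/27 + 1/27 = (p + 1/3)^3*(p + 1)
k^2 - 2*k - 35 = (k - 7)*(k + 5)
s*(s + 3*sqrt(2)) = s^2 + 3*sqrt(2)*s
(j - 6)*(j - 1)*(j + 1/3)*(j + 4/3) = j^4 - 16*j^3/3 - 47*j^2/9 + 62*j/9 + 8/3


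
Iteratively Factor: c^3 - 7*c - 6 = (c - 3)*(c^2 + 3*c + 2) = (c - 3)*(c + 1)*(c + 2)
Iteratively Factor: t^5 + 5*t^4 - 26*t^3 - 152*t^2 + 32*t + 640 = (t + 4)*(t^4 + t^3 - 30*t^2 - 32*t + 160) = (t - 2)*(t + 4)*(t^3 + 3*t^2 - 24*t - 80) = (t - 2)*(t + 4)^2*(t^2 - t - 20) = (t - 2)*(t + 4)^3*(t - 5)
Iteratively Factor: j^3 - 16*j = (j)*(j^2 - 16) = j*(j - 4)*(j + 4)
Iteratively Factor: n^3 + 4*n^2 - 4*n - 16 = (n + 4)*(n^2 - 4) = (n + 2)*(n + 4)*(n - 2)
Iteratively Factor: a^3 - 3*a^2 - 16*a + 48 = (a - 3)*(a^2 - 16) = (a - 3)*(a + 4)*(a - 4)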